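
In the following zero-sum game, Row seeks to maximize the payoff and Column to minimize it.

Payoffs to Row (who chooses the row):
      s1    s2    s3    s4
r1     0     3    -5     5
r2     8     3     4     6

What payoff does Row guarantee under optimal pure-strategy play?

3

Row minima: -5, 3 → Row's maximin is 3.
Column maxima: 8, 3, 4, 6 → Column's minimax is 3.
They coincide at (r2, s2), so the value is 3.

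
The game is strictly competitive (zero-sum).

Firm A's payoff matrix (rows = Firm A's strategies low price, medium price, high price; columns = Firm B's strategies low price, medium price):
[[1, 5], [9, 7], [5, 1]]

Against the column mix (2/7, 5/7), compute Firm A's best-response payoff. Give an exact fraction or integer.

53/7

low price: (1)·(2/7) + (5)·(5/7) = 27/7.
medium price: (9)·(2/7) + (7)·(5/7) = 53/7.
high price: (5)·(2/7) + (1)·(5/7) = 15/7.
The best pure response is medium price with expected payoff 53/7.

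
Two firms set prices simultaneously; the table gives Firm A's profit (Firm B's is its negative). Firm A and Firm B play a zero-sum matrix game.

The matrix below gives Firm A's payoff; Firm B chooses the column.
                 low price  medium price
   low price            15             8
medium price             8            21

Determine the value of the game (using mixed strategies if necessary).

Row minima are 8 and 8, so Firm A's maximin is 8; column maxima are 15 and 21, so Firm B's minimax is 15. These differ, so the equilibrium is in mixed strategies.
Let Firm A play low price with probability p. Firm B is indifferent when 15p + 8(1−p) = 8p + 21(1−p), giving p = 13/20.
Let Firm B play low price with probability q. Firm A is indifferent when 15q + 8(1−q) = 8q + 21(1−q), giving q = 13/20.
The value is 15·(13/20) + (8)·(7/20) = 251/20.

251/20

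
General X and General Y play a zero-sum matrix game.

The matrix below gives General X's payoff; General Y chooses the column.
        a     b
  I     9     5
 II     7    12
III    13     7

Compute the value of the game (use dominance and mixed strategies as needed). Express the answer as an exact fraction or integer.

107/11

Row I is strictly dominated by row III, so General X never plays it.
The remaining 2×2 game on (II, III) × (a, b) has no saddle point. Let General X play II with probability p; indifference gives 7p + 13(1−p) = 12p + 7(1−p), so p = 6/11.
Similarly General Y's optimal q on a is 5/11, and the value is 7·(5/11) + (12)·(6/11) = 107/11.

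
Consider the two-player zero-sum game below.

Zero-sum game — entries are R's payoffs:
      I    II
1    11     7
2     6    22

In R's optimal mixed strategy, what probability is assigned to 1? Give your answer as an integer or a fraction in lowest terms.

Row minima are 7 and 6, so R's maximin is 7; column maxima are 11 and 22, so C's minimax is 11. These differ, so the equilibrium is in mixed strategies.
Let R play 1 with probability p. C is indifferent when 11p + 6(1−p) = 7p + 22(1−p), giving p = 4/5.

4/5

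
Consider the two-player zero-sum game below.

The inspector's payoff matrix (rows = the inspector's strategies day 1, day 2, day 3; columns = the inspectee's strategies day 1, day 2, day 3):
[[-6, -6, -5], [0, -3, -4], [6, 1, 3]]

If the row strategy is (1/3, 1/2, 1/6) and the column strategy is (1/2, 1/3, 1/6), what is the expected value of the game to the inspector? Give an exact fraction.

Against (1/2, 1/3, 1/6), each row's expected payoff is day 1: -35/6; day 2: -5/3; day 3: 23/6.
Taking the (1/3, 1/2, 1/6)-weighted average: (1/3)·(-35/6) + (1/2)·(-5/3) + (1/6)·(23/6) = -77/36.

-77/36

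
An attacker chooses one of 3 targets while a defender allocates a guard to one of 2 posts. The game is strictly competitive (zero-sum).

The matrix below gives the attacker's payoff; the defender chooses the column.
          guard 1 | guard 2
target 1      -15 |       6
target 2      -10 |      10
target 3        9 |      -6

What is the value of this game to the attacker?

6/7

Row target 1 is strictly dominated by row target 2, so the attacker never plays it.
The remaining 2×2 game on (target 2, target 3) × (guard 1, guard 2) has no saddle point. Let the attacker play target 2 with probability p; indifference gives −10p + 9(1−p) = 10p − 6(1−p), so p = 3/7.
Similarly the defender's optimal q on guard 1 is 16/35, and the value is -10·(16/35) + (10)·(19/35) = 6/7.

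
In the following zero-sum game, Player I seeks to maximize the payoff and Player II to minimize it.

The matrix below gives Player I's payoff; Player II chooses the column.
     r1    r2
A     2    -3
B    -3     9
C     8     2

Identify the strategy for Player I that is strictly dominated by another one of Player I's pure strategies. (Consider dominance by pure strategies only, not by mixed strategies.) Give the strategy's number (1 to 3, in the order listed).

Compare A with C: 8 > 2, 2 > -3.
So C strictly dominates A for Player I; A is strictly dominated.

1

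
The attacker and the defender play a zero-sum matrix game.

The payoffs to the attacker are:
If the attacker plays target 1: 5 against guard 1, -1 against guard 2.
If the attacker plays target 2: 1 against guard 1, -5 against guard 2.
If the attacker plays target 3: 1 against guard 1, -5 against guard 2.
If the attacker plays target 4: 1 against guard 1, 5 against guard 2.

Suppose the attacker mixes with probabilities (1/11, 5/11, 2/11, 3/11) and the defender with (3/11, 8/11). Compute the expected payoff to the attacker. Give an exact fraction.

Against (3/11, 8/11), each row's expected payoff is target 1: 7/11; target 2: -37/11; target 3: -37/11; target 4: 43/11.
Taking the (1/11, 5/11, 2/11, 3/11)-weighted average: (1/11)·(7/11) + (5/11)·(-37/11) + (2/11)·(-37/11) + (3/11)·(43/11) = -123/121.

-123/121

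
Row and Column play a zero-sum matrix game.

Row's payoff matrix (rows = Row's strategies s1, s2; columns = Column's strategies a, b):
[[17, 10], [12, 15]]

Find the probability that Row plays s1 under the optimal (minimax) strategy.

3/10

Row minima are 10 and 12, so Row's maximin is 12; column maxima are 17 and 15, so Column's minimax is 15. These differ, so the equilibrium is in mixed strategies.
Let Row play s1 with probability p. Column is indifferent when 17p + 12(1−p) = 10p + 15(1−p), giving p = 3/10.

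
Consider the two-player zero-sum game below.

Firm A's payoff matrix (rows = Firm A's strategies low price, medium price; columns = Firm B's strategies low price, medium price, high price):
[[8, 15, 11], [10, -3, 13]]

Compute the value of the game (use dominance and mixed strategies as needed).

Column high price is strictly dominated by low price for Firm B (it gives Firm A more in every row).
The remaining 2×2 game on (low price, medium price) × (low price, medium price) has no saddle point. Let Firm A play low price with probability p; indifference gives 8p + 10(1−p) = 15p − 3(1−p), so p = 13/20.
Similarly Firm B's optimal q on low price is 9/10, and the value is 8·(9/10) + (15)·(1/10) = 87/10.

87/10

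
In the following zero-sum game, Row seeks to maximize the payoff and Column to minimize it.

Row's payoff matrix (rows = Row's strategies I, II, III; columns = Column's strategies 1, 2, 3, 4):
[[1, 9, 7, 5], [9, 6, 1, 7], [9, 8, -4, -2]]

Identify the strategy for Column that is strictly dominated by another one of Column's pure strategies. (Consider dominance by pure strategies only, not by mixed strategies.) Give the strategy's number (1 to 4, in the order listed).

Column prefers columns that give Row less. Compare 2 with 3: 7 < 9, 1 < 6, -4 < 8.
So 3 strictly dominates 2 for Column; 2 is strictly dominated.

2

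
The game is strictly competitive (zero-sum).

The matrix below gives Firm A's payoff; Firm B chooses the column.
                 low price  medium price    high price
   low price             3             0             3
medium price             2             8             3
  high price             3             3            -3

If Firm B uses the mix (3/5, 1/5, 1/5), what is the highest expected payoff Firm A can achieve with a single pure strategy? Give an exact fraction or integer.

17/5

low price: (3)·(3/5) + (0)·(1/5) + (3)·(1/5) = 12/5.
medium price: (2)·(3/5) + (8)·(1/5) + (3)·(1/5) = 17/5.
high price: (3)·(3/5) + (3)·(1/5) + (-3)·(1/5) = 9/5.
The best pure response is medium price with expected payoff 17/5.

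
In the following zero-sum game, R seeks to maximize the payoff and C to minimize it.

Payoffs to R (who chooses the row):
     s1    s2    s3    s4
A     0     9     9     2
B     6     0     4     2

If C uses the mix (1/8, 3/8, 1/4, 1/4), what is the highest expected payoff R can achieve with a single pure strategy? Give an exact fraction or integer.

49/8

A: (0)·(1/8) + (9)·(3/8) + (9)·(1/4) + (2)·(1/4) = 49/8.
B: (6)·(1/8) + (0)·(3/8) + (4)·(1/4) + (2)·(1/4) = 9/4.
The best pure response is A with expected payoff 49/8.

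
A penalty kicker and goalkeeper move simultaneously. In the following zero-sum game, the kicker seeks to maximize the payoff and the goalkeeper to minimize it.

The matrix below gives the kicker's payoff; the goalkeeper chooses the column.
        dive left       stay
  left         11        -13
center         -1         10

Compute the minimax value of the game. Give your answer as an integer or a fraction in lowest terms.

97/35

Row minima are -13 and -1, so the kicker's maximin is -1; column maxima are 11 and 10, so the goalkeeper's minimax is 10. These differ, so the equilibrium is in mixed strategies.
Let the kicker play left with probability p. The goalkeeper is indifferent when 11p − (1−p) = −13p + 10(1−p), giving p = 11/35.
Let the goalkeeper play dive left with probability q. The kicker is indifferent when 11q − 13(1−q) = −q + 10(1−q), giving q = 23/35.
The value is 11·(23/35) + (-13)·(12/35) = 97/35.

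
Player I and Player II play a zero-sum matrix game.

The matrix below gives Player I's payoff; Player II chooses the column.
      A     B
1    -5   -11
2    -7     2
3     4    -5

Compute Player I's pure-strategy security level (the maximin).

The worst-case payoff for each row is 1: -11, 2: -7, 3: -5.
The best of these is -5.

-5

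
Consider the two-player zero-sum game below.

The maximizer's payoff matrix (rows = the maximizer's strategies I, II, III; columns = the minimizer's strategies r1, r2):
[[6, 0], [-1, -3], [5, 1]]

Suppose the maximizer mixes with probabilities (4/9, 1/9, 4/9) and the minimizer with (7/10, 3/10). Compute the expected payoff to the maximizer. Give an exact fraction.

152/45

Against (7/10, 3/10), each row's expected payoff is I: 21/5; II: -8/5; III: 19/5.
Taking the (4/9, 1/9, 4/9)-weighted average: (4/9)·(21/5) + (1/9)·(-8/5) + (4/9)·(19/5) = 152/45.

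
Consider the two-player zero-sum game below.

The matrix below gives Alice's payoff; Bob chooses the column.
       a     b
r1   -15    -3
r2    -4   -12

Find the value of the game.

-42/5

Row minima are -15 and -12, so Alice's maximin is -12; column maxima are -4 and -3, so Bob's minimax is -4. These differ, so the equilibrium is in mixed strategies.
Let Alice play r1 with probability p. Bob is indifferent when −15p − 4(1−p) = −3p − 12(1−p), giving p = 2/5.
Let Bob play a with probability q. Alice is indifferent when −15q − 3(1−q) = −4q − 12(1−q), giving q = 9/20.
The value is -15·(9/20) + (-3)·(11/20) = -42/5.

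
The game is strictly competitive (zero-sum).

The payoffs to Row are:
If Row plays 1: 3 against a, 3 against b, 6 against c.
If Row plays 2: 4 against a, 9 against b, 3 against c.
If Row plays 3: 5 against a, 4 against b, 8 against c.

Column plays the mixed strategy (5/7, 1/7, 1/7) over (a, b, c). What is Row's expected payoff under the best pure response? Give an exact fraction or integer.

37/7

1: (3)·(5/7) + (3)·(1/7) + (6)·(1/7) = 24/7.
2: (4)·(5/7) + (9)·(1/7) + (3)·(1/7) = 32/7.
3: (5)·(5/7) + (4)·(1/7) + (8)·(1/7) = 37/7.
The best pure response is 3 with expected payoff 37/7.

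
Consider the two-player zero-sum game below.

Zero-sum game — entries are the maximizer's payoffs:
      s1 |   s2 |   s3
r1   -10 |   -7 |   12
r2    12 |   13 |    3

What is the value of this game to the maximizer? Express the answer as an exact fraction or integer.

174/31

Column s2 is strictly dominated by s1 for the minimizer (it gives the maximizer more in every row).
The remaining 2×2 game on (r1, r2) × (s1, s3) has no saddle point. Let the maximizer play r1 with probability p; indifference gives −10p + 12(1−p) = 12p + 3(1−p), so p = 9/31.
Similarly the minimizer's optimal q on s1 is 9/31, and the value is -10·(9/31) + (12)·(22/31) = 174/31.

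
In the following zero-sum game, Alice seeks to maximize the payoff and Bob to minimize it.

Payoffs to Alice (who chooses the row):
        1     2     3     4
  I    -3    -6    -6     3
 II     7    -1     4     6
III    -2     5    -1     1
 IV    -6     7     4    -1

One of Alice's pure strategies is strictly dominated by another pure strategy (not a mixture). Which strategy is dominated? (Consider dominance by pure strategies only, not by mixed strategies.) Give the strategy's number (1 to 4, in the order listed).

1

Compare I with II: 7 > -3, -1 > -6, 4 > -6, 6 > 3.
So II strictly dominates I for Alice; I is strictly dominated.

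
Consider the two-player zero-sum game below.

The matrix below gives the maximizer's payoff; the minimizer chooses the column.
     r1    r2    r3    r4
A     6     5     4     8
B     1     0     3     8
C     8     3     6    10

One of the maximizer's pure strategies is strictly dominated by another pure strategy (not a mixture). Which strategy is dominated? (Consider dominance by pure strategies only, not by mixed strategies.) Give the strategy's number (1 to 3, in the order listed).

2

Compare B with C: 8 > 1, 3 > 0, 6 > 3, 10 > 8.
So C strictly dominates B for the maximizer; B is strictly dominated.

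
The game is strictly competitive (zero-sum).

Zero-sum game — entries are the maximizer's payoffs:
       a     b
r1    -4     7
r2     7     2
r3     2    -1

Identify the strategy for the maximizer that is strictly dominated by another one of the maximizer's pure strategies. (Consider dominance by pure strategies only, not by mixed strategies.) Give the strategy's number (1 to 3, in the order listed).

Compare r3 with r2: 7 > 2, 2 > -1.
So r2 strictly dominates r3 for the maximizer; r3 is strictly dominated.

3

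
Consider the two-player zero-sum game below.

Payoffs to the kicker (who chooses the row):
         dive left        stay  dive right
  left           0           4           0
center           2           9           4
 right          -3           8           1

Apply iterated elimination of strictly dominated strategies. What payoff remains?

Column stay is strictly dominated by dive left for the goalkeeper (0<4, 2<9, -3<8); eliminate stay.
Row left is strictly dominated by row center (2>0, 4>0); eliminate left.
Column dive right is strictly dominated by dive left for the goalkeeper (2<4, -3<1); eliminate dive right.
Row right is strictly dominated by row center (2>-3); eliminate right.
Only (center, dive left) remains, with payoff 2.

2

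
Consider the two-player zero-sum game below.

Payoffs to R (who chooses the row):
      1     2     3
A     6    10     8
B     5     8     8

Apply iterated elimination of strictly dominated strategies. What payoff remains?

6

Column 3 is strictly dominated by 1 for C (6<8, 5<8); eliminate 3.
Column 2 is strictly dominated by 1 for C (6<10, 5<8); eliminate 2.
Row B is strictly dominated by row A (6>5); eliminate B.
Only (A, 1) remains, with payoff 6.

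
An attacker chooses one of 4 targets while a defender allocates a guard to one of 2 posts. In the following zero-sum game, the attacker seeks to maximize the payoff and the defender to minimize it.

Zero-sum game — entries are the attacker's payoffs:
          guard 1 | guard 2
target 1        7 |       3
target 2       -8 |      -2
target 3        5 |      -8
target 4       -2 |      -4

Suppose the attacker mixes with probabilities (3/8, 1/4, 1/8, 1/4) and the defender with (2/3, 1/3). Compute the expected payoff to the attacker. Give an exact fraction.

Against (2/3, 1/3), each row's expected payoff is target 1: 17/3; target 2: -6; target 3: 2/3; target 4: -8/3.
Taking the (3/8, 1/4, 1/8, 1/4)-weighted average: (3/8)·(17/3) + (1/4)·(-6) + (1/8)·(2/3) + (1/4)·(-8/3) = 1/24.

1/24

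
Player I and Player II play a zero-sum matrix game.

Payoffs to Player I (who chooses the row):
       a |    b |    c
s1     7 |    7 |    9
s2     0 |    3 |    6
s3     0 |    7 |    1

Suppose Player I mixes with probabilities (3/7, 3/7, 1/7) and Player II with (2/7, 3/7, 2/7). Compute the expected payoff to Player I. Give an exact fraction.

5

Against (2/7, 3/7, 2/7), each row's expected payoff is s1: 53/7; s2: 3; s3: 23/7.
Taking the (3/7, 3/7, 1/7)-weighted average: (3/7)·(53/7) + (3/7)·(3) + (1/7)·(23/7) = 5.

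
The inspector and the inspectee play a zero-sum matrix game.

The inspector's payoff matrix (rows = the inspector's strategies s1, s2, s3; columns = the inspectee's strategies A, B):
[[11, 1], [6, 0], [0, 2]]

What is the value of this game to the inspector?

11/6

Row s2 is strictly dominated by row s1, so the inspector never plays it.
The remaining 2×2 game on (s1, s3) × (A, B) has no saddle point. Let the inspector play s1 with probability p; indifference gives 11p = p + 2(1−p), so p = 1/6.
Similarly the inspectee's optimal q on A is 1/12, and the value is 11·(1/12) + (1)·(11/12) = 11/6.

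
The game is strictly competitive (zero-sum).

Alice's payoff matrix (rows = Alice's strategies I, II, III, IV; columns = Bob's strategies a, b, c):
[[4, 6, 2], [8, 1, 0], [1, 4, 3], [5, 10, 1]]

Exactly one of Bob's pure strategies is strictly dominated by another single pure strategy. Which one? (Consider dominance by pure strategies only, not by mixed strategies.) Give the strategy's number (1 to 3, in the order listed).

2

Bob prefers columns that give Alice less. Compare b with c: 2 < 6, 0 < 1, 3 < 4, 1 < 10.
So c strictly dominates b for Bob; b is strictly dominated.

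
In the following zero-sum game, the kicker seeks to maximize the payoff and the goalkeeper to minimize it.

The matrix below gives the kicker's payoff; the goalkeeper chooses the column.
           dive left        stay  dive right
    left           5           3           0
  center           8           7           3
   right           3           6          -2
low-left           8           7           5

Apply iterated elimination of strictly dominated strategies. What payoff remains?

Column dive left is strictly dominated by dive right for the goalkeeper (0<5, 3<8, -2<3, 5<8); eliminate dive left.
Column stay is strictly dominated by dive right for the goalkeeper (0<3, 3<7, -2<6, 5<7); eliminate stay.
Row right is strictly dominated by row left (0>-2); eliminate right.
Row center is strictly dominated by row low-left (5>3); eliminate center.
Row left is strictly dominated by row low-left (5>0); eliminate left.
Only (low-left, dive right) remains, with payoff 5.

5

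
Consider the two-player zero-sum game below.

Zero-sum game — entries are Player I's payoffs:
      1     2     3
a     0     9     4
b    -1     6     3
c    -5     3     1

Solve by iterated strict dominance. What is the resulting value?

0

Column 3 is strictly dominated by 1 for Player II (0<4, -1<3, -5<1); eliminate 3.
Column 2 is strictly dominated by 1 for Player II (0<9, -1<6, -5<3); eliminate 2.
Row c is strictly dominated by row a (0>-5); eliminate c.
Row b is strictly dominated by row a (0>-1); eliminate b.
Only (a, 1) remains, with payoff 0.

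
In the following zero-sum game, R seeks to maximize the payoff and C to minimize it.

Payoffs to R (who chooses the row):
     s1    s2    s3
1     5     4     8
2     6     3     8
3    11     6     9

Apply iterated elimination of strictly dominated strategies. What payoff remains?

Row 1 is strictly dominated by row 3 (11>5, 6>4, 9>8); eliminate 1.
Row 2 is strictly dominated by row 3 (11>6, 6>3, 9>8); eliminate 2.
Column s3 is strictly dominated by s2 for C (6<9); eliminate s3.
Column s1 is strictly dominated by s2 for C (6<11); eliminate s1.
Only (3, s2) remains, with payoff 6.

6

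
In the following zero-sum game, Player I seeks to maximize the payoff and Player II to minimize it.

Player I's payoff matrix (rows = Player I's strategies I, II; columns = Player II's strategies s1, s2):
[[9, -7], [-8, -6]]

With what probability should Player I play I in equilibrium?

Row minima are -7 and -8, so Player I's maximin is -7; column maxima are 9 and -6, so Player II's minimax is -6. These differ, so the equilibrium is in mixed strategies.
Let Player I play I with probability p. Player II is indifferent when 9p − 8(1−p) = −7p − 6(1−p), giving p = 1/9.

1/9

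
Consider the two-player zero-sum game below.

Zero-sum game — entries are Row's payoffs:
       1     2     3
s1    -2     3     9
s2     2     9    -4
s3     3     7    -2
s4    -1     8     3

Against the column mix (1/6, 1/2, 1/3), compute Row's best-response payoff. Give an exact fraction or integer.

s1: (-2)·(1/6) + (3)·(1/2) + (9)·(1/3) = 25/6.
s2: (2)·(1/6) + (9)·(1/2) + (-4)·(1/3) = 7/2.
s3: (3)·(1/6) + (7)·(1/2) + (-2)·(1/3) = 10/3.
s4: (-1)·(1/6) + (8)·(1/2) + (3)·(1/3) = 29/6.
The best pure response is s4 with expected payoff 29/6.

29/6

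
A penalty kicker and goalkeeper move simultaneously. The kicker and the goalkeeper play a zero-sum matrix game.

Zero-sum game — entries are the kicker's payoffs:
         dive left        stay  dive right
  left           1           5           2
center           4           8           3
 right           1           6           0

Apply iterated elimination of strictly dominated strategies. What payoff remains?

3

Row right is strictly dominated by row center (4>1, 8>6, 3>0); eliminate right.
Column stay is strictly dominated by dive left for the goalkeeper (1<5, 4<8); eliminate stay.
Row left is strictly dominated by row center (4>1, 3>2); eliminate left.
Column dive left is strictly dominated by dive right for the goalkeeper (3<4); eliminate dive left.
Only (center, dive right) remains, with payoff 3.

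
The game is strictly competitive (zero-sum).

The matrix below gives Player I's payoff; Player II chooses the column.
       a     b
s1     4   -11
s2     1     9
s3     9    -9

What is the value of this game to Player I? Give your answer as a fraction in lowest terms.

45/13

Row s1 is strictly dominated by row s3, so Player I never plays it.
The remaining 2×2 game on (s2, s3) × (a, b) has no saddle point. Let Player I play s2 with probability p; indifference gives p + 9(1−p) = 9p − 9(1−p), so p = 9/13.
Similarly Player II's optimal q on a is 9/13, and the value is 1·(9/13) + (9)·(4/13) = 45/13.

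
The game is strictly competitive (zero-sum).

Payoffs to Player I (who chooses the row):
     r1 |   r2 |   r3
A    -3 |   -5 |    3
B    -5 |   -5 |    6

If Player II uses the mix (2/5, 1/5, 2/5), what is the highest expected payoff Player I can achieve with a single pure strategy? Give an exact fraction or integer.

A: (-3)·(2/5) + (-5)·(1/5) + (3)·(2/5) = -1.
B: (-5)·(2/5) + (-5)·(1/5) + (6)·(2/5) = -3/5.
The best pure response is B with expected payoff -3/5.

-3/5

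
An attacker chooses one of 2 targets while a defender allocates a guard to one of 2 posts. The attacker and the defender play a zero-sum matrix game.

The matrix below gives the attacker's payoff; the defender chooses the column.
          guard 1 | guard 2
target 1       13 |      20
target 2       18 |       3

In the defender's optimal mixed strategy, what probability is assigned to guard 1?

Row minima are 13 and 3, so the attacker's maximin is 13; column maxima are 18 and 20, so the defender's minimax is 18. These differ, so the equilibrium is in mixed strategies.
Let the defender play guard 1 with probability q. The attacker is indifferent when 13q + 20(1−q) = 18q + 3(1−q), giving q = 17/22.

17/22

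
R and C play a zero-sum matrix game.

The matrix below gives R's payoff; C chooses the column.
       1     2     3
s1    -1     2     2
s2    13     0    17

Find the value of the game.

13/8

Column 3 is strictly dominated by 1 for C (it gives R more in every row).
The remaining 2×2 game on (s1, s2) × (1, 2) has no saddle point. Let R play s1 with probability p; indifference gives −p + 13(1−p) = 2p, so p = 13/16.
Similarly C's optimal q on 1 is 1/8, and the value is -1·(1/8) + (2)·(7/8) = 13/8.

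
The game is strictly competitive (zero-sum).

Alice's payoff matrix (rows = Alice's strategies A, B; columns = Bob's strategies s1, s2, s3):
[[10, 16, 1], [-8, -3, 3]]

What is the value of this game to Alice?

Column s2 is strictly dominated by s1 for Bob (it gives Alice more in every row).
The remaining 2×2 game on (A, B) × (s1, s3) has no saddle point. Let Alice play A with probability p; indifference gives 10p − 8(1−p) = p + 3(1−p), so p = 11/20.
Similarly Bob's optimal q on s1 is 1/10, and the value is 10·(1/10) + (1)·(9/10) = 19/10.

19/10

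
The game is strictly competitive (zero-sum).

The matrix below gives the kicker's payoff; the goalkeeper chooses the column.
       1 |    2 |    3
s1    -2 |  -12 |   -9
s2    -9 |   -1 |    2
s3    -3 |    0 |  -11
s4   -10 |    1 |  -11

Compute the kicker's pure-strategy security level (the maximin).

The worst-case payoff for each row is s1: -12, s2: -9, s3: -11, s4: -11.
The best of these is -9.

-9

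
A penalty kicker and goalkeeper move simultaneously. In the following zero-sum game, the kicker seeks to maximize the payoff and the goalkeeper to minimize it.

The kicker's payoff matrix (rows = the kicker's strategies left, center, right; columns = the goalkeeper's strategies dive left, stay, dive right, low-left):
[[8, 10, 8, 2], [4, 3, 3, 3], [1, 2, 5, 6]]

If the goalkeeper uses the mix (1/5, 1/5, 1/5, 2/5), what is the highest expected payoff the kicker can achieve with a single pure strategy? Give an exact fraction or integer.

6

left: (8)·(1/5) + (10)·(1/5) + (8)·(1/5) + (2)·(2/5) = 6.
center: (4)·(1/5) + (3)·(1/5) + (3)·(1/5) + (3)·(2/5) = 16/5.
right: (1)·(1/5) + (2)·(1/5) + (5)·(1/5) + (6)·(2/5) = 4.
The best pure response is left with expected payoff 6.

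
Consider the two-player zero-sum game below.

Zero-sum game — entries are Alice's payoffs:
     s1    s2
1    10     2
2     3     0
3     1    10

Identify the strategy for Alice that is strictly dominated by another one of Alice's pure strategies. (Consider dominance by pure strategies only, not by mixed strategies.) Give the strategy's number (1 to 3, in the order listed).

2

Compare 2 with 1: 10 > 3, 2 > 0.
So 1 strictly dominates 2 for Alice; 2 is strictly dominated.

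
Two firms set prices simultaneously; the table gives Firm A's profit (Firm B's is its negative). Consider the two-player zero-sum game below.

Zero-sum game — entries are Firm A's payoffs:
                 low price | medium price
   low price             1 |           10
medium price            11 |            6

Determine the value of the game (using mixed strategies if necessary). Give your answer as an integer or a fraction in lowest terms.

Row minima are 1 and 6, so Firm A's maximin is 6; column maxima are 11 and 10, so Firm B's minimax is 10. These differ, so the equilibrium is in mixed strategies.
Let Firm A play low price with probability p. Firm B is indifferent when p + 11(1−p) = 10p + 6(1−p), giving p = 5/14.
Let Firm B play low price with probability q. Firm A is indifferent when q + 10(1−q) = 11q + 6(1−q), giving q = 2/7.
The value is 1·(2/7) + (10)·(5/7) = 52/7.

52/7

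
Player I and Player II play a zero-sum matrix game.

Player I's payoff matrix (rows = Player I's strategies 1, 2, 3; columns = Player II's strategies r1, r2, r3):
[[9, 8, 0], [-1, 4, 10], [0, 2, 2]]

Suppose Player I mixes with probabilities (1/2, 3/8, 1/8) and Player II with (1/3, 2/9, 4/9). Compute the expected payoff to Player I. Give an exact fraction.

319/72

Against (1/3, 2/9, 4/9), each row's expected payoff is 1: 43/9; 2: 5; 3: 4/3.
Taking the (1/2, 3/8, 1/8)-weighted average: (1/2)·(43/9) + (3/8)·(5) + (1/8)·(4/3) = 319/72.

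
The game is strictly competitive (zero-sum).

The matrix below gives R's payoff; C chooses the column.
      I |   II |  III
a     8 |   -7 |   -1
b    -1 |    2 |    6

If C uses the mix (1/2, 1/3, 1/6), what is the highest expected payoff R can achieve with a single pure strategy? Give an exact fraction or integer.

3/2

a: (8)·(1/2) + (-7)·(1/3) + (-1)·(1/6) = 3/2.
b: (-1)·(1/2) + (2)·(1/3) + (6)·(1/6) = 7/6.
The best pure response is a with expected payoff 3/2.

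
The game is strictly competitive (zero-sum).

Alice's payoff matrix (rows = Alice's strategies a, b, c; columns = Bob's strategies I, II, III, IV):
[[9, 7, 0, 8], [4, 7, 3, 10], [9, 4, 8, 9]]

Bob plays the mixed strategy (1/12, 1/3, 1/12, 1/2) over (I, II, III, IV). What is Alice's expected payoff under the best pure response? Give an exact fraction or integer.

95/12

a: (9)·(1/12) + (7)·(1/3) + (0)·(1/12) + (8)·(1/2) = 85/12.
b: (4)·(1/12) + (7)·(1/3) + (3)·(1/12) + (10)·(1/2) = 95/12.
c: (9)·(1/12) + (4)·(1/3) + (8)·(1/12) + (9)·(1/2) = 29/4.
The best pure response is b with expected payoff 95/12.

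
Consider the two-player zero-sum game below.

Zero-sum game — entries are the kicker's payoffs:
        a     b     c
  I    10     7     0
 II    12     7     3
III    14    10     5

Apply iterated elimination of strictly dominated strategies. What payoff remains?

5

Row II is strictly dominated by row III (14>12, 10>7, 5>3); eliminate II.
Row I is strictly dominated by row III (14>10, 10>7, 5>0); eliminate I.
Column b is strictly dominated by c for the goalkeeper (5<10); eliminate b.
Column a is strictly dominated by c for the goalkeeper (5<14); eliminate a.
Only (III, c) remains, with payoff 5.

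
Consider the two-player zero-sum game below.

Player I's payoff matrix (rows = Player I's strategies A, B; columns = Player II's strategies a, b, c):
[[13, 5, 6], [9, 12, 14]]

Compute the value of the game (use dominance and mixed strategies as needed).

111/11

Column c is strictly dominated by b for Player II (it gives Player I more in every row).
The remaining 2×2 game on (A, B) × (a, b) has no saddle point. Let Player I play A with probability p; indifference gives 13p + 9(1−p) = 5p + 12(1−p), so p = 3/11.
Similarly Player II's optimal q on a is 7/11, and the value is 13·(7/11) + (5)·(4/11) = 111/11.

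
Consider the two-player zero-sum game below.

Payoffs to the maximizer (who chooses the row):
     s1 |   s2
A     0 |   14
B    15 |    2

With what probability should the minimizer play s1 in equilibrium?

4/9

Row minima are 0 and 2, so the maximizer's maximin is 2; column maxima are 15 and 14, so the minimizer's minimax is 14. These differ, so the equilibrium is in mixed strategies.
Let the minimizer play s1 with probability q. The maximizer is indifferent when 14(1−q) = 15q + 2(1−q), giving q = 4/9.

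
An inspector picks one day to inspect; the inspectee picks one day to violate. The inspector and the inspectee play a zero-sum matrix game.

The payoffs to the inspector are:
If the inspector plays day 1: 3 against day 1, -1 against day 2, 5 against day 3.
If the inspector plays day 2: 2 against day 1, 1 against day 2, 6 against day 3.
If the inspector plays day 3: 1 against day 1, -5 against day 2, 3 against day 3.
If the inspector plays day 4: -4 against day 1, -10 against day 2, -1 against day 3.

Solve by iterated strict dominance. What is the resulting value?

Row day 3 is strictly dominated by row day 1 (3>1, -1>-5, 5>3); eliminate day 3.
Row day 4 is strictly dominated by row day 1 (3>-4, -1>-10, 5>-1); eliminate day 4.
Column day 3 is strictly dominated by day 1 for the inspectee (3<5, 2<6); eliminate day 3.
Column day 1 is strictly dominated by day 2 for the inspectee (-1<3, 1<2); eliminate day 1.
Row day 1 is strictly dominated by row day 2 (1>-1); eliminate day 1.
Only (day 2, day 2) remains, with payoff 1.

1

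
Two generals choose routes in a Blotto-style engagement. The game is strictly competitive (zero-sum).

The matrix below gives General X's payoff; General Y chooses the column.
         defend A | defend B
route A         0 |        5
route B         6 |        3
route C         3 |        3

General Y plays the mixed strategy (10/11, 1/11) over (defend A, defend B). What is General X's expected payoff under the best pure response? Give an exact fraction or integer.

63/11

route A: (0)·(10/11) + (5)·(1/11) = 5/11.
route B: (6)·(10/11) + (3)·(1/11) = 63/11.
route C: (3)·(10/11) + (3)·(1/11) = 3.
The best pure response is route B with expected payoff 63/11.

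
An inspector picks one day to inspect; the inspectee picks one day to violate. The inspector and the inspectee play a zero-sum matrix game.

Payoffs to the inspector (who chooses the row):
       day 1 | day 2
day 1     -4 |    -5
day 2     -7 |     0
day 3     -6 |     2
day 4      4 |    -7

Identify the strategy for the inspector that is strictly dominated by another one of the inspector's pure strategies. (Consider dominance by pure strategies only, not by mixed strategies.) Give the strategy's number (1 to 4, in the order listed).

Compare day 2 with day 3: -6 > -7, 2 > 0.
So day 3 strictly dominates day 2 for the inspector; day 2 is strictly dominated.

2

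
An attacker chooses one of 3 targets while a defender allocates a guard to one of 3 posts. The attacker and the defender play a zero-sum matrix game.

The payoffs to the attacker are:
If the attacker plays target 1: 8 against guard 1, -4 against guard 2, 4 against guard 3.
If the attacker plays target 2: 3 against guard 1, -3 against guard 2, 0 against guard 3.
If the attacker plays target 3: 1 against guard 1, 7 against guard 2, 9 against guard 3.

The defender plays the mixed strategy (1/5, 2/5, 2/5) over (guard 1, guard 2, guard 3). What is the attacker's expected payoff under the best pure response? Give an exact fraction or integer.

33/5

target 1: (8)·(1/5) + (-4)·(2/5) + (4)·(2/5) = 8/5.
target 2: (3)·(1/5) + (-3)·(2/5) + (0)·(2/5) = -3/5.
target 3: (1)·(1/5) + (7)·(2/5) + (9)·(2/5) = 33/5.
The best pure response is target 3 with expected payoff 33/5.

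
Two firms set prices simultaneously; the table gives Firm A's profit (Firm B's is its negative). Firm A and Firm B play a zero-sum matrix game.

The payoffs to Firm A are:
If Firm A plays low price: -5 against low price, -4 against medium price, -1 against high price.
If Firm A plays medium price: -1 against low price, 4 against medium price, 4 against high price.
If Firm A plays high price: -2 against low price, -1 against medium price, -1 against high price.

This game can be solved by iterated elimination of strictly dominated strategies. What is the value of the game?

-1

Column medium price is strictly dominated by low price for Firm B (-5<-4, -1<4, -2<-1); eliminate medium price.
Column high price is strictly dominated by low price for Firm B (-5<-1, -1<4, -2<-1); eliminate high price.
Row high price is strictly dominated by row medium price (-1>-2); eliminate high price.
Row low price is strictly dominated by row medium price (-1>-5); eliminate low price.
Only (medium price, low price) remains, with payoff -1.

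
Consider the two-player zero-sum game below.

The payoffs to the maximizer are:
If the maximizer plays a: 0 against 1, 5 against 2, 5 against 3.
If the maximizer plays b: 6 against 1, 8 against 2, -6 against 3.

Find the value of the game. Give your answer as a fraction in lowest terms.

Column 2 is strictly dominated by 1 for the minimizer (it gives the maximizer more in every row).
The remaining 2×2 game on (a, b) × (1, 3) has no saddle point. Let the maximizer play a with probability p; indifference gives 6(1−p) = 5p − 6(1−p), so p = 12/17.
Similarly the minimizer's optimal q on 1 is 11/17, and the value is 0·(11/17) + (5)·(6/17) = 30/17.

30/17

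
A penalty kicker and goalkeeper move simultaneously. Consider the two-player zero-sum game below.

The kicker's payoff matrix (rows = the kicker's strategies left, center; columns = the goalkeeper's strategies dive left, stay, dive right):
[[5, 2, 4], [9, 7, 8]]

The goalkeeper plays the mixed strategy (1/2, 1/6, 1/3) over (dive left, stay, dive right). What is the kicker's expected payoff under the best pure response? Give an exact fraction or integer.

25/3

left: (5)·(1/2) + (2)·(1/6) + (4)·(1/3) = 25/6.
center: (9)·(1/2) + (7)·(1/6) + (8)·(1/3) = 25/3.
The best pure response is center with expected payoff 25/3.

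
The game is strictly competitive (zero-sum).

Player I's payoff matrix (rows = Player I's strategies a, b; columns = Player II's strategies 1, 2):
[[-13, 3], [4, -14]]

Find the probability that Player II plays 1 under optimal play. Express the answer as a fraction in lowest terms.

1/2

Row minima are -13 and -14, so Player I's maximin is -13; column maxima are 4 and 3, so Player II's minimax is 3. These differ, so the equilibrium is in mixed strategies.
Let Player II play 1 with probability q. Player I is indifferent when −13q + 3(1−q) = 4q − 14(1−q), giving q = 1/2.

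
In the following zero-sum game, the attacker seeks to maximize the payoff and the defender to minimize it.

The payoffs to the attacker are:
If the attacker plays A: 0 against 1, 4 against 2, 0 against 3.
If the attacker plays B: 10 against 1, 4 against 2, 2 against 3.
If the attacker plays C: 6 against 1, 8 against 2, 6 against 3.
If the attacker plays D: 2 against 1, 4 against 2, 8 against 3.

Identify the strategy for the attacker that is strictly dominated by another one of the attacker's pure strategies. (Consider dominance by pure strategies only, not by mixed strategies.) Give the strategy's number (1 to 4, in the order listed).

1

Compare A with C: 6 > 0, 8 > 4, 6 > 0.
So C strictly dominates A for the attacker; A is strictly dominated.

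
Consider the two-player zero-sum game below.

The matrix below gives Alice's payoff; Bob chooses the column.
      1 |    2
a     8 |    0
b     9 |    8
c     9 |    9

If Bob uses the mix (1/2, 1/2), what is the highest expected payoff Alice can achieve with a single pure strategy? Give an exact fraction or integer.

9

a: (8)·(1/2) + (0)·(1/2) = 4.
b: (9)·(1/2) + (8)·(1/2) = 17/2.
c: (9)·(1/2) + (9)·(1/2) = 9.
The best pure response is c with expected payoff 9.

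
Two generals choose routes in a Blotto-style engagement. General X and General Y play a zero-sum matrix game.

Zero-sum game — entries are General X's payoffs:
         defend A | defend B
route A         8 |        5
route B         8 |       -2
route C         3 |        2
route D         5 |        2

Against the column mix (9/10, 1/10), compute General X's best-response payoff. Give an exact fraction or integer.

route A: (8)·(9/10) + (5)·(1/10) = 77/10.
route B: (8)·(9/10) + (-2)·(1/10) = 7.
route C: (3)·(9/10) + (2)·(1/10) = 29/10.
route D: (5)·(9/10) + (2)·(1/10) = 47/10.
The best pure response is route A with expected payoff 77/10.

77/10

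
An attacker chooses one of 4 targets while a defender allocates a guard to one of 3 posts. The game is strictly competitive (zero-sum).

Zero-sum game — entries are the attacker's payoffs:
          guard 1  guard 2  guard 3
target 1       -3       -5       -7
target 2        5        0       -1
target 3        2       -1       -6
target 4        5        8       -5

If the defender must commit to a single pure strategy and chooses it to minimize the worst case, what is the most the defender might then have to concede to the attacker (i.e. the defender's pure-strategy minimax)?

-1

The worst case (largest entry) in each column is guard 1: 5, guard 2: 8, guard 3: -1.
The best (smallest) of these is -1.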